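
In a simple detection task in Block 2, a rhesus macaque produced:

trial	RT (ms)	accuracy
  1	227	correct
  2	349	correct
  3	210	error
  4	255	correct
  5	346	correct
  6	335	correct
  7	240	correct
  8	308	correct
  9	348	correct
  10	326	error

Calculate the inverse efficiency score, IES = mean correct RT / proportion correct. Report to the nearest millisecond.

376 ms

Correct trials (n=8): 227, 349, 255, 346, 335, 240, 308, 348
Mean correct RT = 2408/8 = 301.0000 ms
Proportion correct = 8/10
IES = 301.0000 / (8/10) = 376.250 ms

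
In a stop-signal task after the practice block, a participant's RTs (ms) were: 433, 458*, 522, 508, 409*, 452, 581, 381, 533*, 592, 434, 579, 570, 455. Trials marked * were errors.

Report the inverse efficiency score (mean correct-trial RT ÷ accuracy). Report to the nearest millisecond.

Correct trials (n=11): 433, 522, 508, 452, 581, 381, 592, 434, 579, 570, 455
Mean correct RT = 5507/11 = 500.6364 ms
Proportion correct = 11/14
IES = 500.6364 / (11/14) = 637.174 ms

637 ms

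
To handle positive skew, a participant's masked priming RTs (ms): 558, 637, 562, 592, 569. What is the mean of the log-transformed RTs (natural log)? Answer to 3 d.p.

6.368

ln(RT): 6.3244, 6.4568, 6.3315, 6.3835, 6.3439
Σ ln(RT) = 31.8400
Mean = 31.8400/5 = 6.36800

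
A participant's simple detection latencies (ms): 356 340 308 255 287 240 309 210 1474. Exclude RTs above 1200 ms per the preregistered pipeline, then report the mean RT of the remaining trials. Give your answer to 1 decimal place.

288.1 ms

Excluded: 1474
Retained (n=8): Σ = 2305
Mean = 2305/8 = 288.1250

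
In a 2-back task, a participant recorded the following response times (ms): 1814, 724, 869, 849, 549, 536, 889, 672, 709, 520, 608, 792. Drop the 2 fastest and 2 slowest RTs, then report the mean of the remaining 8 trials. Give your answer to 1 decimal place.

721.5 ms

Sorted: 520, 536, 549, 608, 672, 709, 724, 792, 849, 869, 889, 1814
Drop lowest 2 (520, 536) and highest 2 (889, 1814)
Remaining (n=8): Σ = 5772, mean = 5772/8 = 721.500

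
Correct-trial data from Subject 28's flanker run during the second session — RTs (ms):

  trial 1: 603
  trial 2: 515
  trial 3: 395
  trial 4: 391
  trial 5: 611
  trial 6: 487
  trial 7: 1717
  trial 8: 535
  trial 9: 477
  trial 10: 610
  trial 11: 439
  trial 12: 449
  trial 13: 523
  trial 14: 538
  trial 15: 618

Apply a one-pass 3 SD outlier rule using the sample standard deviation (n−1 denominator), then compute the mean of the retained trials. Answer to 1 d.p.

513.6 ms

n = 15, ΣRT = 8908, M = 593.867
Σ(x−M)² = 1431227.73; s = √(1431227.73/14) = 319.735
Cutoffs: 593.867 ± 3·319.735 → [-365.3, 1553.1]
Outside: 1717 → excluded.
Retained (n=14): Σ = 7191, mean = 7191/14 = 513.643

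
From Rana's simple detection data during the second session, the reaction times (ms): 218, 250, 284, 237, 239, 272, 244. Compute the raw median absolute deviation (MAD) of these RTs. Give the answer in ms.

Sorted: 218, 237, 239, 244, 250, 272, 284 → median = 244
|x − 244|: 26, 6, 40, 7, 5, 28, 0
Sorted deviations: 0, 5, 6, 7, 26, 28, 40 → MAD = 7

7 ms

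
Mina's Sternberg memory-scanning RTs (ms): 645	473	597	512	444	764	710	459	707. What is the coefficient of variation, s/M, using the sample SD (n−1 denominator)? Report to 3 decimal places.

n = 9, Σ = 5311, M = 590.1111
Σ(x−M)² = 119688.889; s = √(119688.889/8) = 122.3156
CV = 122.3156 / 590.1111 = 0.20728

0.207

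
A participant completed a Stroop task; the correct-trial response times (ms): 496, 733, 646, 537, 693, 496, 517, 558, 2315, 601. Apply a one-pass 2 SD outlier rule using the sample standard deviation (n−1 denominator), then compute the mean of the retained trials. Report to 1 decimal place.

586.3 ms

n = 10, ΣRT = 7592, M = 759.200
Σ(x−M)² = 2750487.60; s = √(2750487.60/9) = 552.820
Cutoffs: 759.200 ± 2·552.820 → [-346.4, 1864.8]
Outside: 2315 → excluded.
Retained (n=9): Σ = 5277, mean = 5277/9 = 586.333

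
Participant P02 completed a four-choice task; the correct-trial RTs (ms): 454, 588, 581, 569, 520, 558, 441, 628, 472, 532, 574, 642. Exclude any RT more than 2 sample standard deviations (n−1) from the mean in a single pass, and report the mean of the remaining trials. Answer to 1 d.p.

546.6 ms

n = 12, ΣRT = 6559, M = 546.583
Σ(x−M)² = 46218.92; s = √(46218.92/11) = 64.821
Cutoffs: 546.583 ± 2·64.821 → [416.9, 676.2]
No RTs fall outside the cutoffs; all 12 retained. Mean = 6559/12 = 546.583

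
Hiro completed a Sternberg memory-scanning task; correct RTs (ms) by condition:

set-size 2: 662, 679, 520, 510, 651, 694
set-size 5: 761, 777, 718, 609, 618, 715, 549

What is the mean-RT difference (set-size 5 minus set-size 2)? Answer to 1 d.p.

M(set-size 2) = 3716/6 = 619.333
M(set-size 5) = 4747/7 = 678.143
Difference = 678.143 − 619.333 = 58.810 ms

58.8 ms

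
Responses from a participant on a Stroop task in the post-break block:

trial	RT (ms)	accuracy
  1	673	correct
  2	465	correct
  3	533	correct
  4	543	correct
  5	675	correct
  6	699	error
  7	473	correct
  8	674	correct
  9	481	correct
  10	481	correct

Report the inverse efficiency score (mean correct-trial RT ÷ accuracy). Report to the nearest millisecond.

Correct trials (n=9): 673, 465, 533, 543, 675, 473, 674, 481, 481
Mean correct RT = 4998/9 = 555.3333 ms
Proportion correct = 9/10
IES = 555.3333 / (9/10) = 617.037 ms

617 ms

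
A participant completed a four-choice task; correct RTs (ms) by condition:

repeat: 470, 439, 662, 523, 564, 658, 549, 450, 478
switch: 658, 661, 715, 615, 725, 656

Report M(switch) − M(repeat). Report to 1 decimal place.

M(repeat) = 4793/9 = 532.556
M(switch) = 4030/6 = 671.667
Difference = 671.667 − 532.556 = 139.111 ms

139.1 ms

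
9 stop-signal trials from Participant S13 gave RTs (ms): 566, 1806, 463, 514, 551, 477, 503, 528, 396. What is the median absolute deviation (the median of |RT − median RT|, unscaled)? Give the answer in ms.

Sorted: 396, 463, 477, 503, 514, 528, 551, 566, 1806 → median = 514
|x − 514|: 52, 1292, 51, 0, 37, 37, 11, 14, 118
Sorted deviations: 0, 11, 14, 37, 37, 51, 52, 118, 1292 → MAD = 37

37 ms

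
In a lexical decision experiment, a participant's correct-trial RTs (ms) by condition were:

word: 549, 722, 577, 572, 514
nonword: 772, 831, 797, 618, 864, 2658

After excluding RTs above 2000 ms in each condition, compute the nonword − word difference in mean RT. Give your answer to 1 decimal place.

nonword: exclude 2658
M(word) = 2934/5 = 586.800
M(nonword) = 3882/5 = 776.400
Difference = 776.400 − 586.800 = 189.600 ms

189.6 ms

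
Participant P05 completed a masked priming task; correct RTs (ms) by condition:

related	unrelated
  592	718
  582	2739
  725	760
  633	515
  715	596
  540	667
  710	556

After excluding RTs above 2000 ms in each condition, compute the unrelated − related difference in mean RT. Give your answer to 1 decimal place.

-7.1 ms

unrelated: exclude 2739
M(related) = 4497/7 = 642.429
M(unrelated) = 3812/6 = 635.333
Difference = 635.333 − 642.429 = -7.095 ms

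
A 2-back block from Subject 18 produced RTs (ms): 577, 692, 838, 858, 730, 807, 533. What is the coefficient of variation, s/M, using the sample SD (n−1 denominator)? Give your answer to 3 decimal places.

0.177

n = 7, Σ = 5035, M = 719.2857
Σ(x−M)² = 96835.429; s = √(96835.429/6) = 127.0403
CV = 127.0403 / 719.2857 = 0.17662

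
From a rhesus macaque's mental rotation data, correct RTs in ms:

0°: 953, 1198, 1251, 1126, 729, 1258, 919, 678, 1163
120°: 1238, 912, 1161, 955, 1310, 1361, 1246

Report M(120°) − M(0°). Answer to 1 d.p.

138.4 ms

M(0°) = 9275/9 = 1030.556
M(120°) = 8183/7 = 1169.000
Difference = 1169.000 − 1030.556 = 138.444 ms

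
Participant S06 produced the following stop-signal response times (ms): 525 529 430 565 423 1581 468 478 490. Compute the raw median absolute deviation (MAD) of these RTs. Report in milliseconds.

Sorted: 423, 430, 468, 478, 490, 525, 529, 565, 1581 → median = 490
|x − 490|: 35, 39, 60, 75, 67, 1091, 22, 12, 0
Sorted deviations: 0, 12, 22, 35, 39, 60, 67, 75, 1091 → MAD = 39

39 ms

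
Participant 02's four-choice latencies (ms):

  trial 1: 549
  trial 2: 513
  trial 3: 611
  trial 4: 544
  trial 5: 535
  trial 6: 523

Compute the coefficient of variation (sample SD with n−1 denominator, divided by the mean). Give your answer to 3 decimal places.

n = 6, Σ = 3275, M = 545.8333
Σ(x−M)² = 5976.833; s = √(5976.833/5) = 34.5741
CV = 34.5741 / 545.8333 = 0.06334

0.063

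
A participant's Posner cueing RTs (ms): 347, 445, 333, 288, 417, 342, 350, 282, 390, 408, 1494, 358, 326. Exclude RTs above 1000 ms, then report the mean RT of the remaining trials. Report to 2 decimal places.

Excluded: 1494
Retained (n=12): Σ = 4286
Mean = 4286/12 = 357.1667

357.17 ms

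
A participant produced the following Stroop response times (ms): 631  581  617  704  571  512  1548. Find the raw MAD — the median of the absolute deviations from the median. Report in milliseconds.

46 ms

Sorted: 512, 571, 581, 617, 631, 704, 1548 → median = 617
|x − 617|: 14, 36, 0, 87, 46, 105, 931
Sorted deviations: 0, 14, 36, 46, 87, 105, 931 → MAD = 46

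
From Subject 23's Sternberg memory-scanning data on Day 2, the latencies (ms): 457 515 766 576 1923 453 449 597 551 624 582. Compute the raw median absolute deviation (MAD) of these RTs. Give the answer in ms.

Sorted: 449, 453, 457, 515, 551, 576, 582, 597, 624, 766, 1923 → median = 576
|x − 576|: 119, 61, 190, 0, 1347, 123, 127, 21, 25, 48, 6
Sorted deviations: 0, 6, 21, 25, 48, 61, 119, 123, 127, 190, 1347 → MAD = 61

61 ms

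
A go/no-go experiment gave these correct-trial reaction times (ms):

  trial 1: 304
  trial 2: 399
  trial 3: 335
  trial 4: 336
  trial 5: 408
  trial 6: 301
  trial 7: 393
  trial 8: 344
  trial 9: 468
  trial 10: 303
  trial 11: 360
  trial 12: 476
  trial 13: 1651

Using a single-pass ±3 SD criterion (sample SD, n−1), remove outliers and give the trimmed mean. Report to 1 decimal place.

n = 13, ΣRT = 6078, M = 467.538
Σ(x−M)² = 1557699.23; s = √(1557699.23/12) = 360.289
Cutoffs: 467.538 ± 3·360.289 → [-613.3, 1548.4]
Outside: 1651 → excluded.
Retained (n=12): Σ = 4427, mean = 4427/12 = 368.917

368.9 ms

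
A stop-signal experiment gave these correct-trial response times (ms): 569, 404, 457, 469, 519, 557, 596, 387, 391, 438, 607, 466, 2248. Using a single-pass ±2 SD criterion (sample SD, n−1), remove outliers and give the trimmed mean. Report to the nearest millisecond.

488 ms

n = 13, ΣRT = 8108, M = 623.692
Σ(x−M)² = 2927318.77; s = √(2927318.77/12) = 493.906
Cutoffs: 623.692 ± 2·493.906 → [-364.1, 1611.5]
Outside: 2248 → excluded.
Retained (n=12): Σ = 5860, mean = 5860/12 = 488.333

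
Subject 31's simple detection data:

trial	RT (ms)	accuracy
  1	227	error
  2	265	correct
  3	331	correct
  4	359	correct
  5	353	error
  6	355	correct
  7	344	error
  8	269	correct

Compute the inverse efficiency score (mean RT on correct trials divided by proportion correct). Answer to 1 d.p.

505.3 ms

Correct trials (n=5): 265, 331, 359, 355, 269
Mean correct RT = 1579/5 = 315.8000 ms
Proportion correct = 5/8
IES = 315.8000 / (5/8) = 505.280 ms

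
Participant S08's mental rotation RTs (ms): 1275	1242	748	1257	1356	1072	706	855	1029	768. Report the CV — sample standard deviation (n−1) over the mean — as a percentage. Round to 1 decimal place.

n = 10, Σ = 10308, M = 1030.8000
Σ(x−M)² = 548301.600; s = √(548301.600/9) = 246.8246
CV = 246.8246 / 1030.8000 = 0.23945 = 23.945%

23.9%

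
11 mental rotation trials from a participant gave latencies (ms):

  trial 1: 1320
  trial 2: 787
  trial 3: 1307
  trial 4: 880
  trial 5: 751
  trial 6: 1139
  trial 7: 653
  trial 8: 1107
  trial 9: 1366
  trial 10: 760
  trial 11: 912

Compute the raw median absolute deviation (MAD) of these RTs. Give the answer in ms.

Sorted: 653, 751, 760, 787, 880, 912, 1107, 1139, 1307, 1320, 1366 → median = 912
|x − 912|: 408, 125, 395, 32, 161, 227, 259, 195, 454, 152, 0
Sorted deviations: 0, 32, 125, 152, 161, 195, 227, 259, 395, 408, 454 → MAD = 195

195 ms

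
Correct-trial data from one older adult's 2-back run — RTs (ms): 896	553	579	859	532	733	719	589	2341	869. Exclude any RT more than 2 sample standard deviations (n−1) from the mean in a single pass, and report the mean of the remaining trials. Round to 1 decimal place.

703.2 ms

n = 10, ΣRT = 8670, M = 867.000
Σ(x−M)² = 2584494.00; s = √(2584494.00/9) = 535.879
Cutoffs: 867.000 ± 2·535.879 → [-204.8, 1938.8]
Outside: 2341 → excluded.
Retained (n=9): Σ = 6329, mean = 6329/9 = 703.222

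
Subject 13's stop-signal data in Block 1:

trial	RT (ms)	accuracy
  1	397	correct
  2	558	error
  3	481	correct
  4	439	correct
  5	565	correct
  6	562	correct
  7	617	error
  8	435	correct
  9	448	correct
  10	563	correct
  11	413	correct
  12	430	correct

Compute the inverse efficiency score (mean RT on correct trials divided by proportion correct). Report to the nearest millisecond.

Correct trials (n=10): 397, 481, 439, 565, 562, 435, 448, 563, 413, 430
Mean correct RT = 4733/10 = 473.3000 ms
Proportion correct = 10/12
IES = 473.3000 / (10/12) = 567.960 ms

568 ms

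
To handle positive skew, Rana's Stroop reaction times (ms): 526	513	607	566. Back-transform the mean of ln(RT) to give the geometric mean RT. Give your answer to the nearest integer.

552 ms

ln(RT): 6.2653, 6.2403, 6.4085, 6.3386
Mean ln(RT) = 25.2527/4 = 6.31317
Geometric mean = exp(6.31317) = 551.79 ms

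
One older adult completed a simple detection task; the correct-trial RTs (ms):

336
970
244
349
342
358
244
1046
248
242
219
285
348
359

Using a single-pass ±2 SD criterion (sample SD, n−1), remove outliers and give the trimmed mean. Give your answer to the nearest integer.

n = 14, ΣRT = 5590, M = 399.286
Σ(x−M)² = 901144.86; s = √(901144.86/13) = 263.285
Cutoffs: 399.286 ± 2·263.285 → [-127.3, 925.9]
Outside: 970, 1046 → excluded.
Retained (n=12): Σ = 3574, mean = 3574/12 = 297.833

298 ms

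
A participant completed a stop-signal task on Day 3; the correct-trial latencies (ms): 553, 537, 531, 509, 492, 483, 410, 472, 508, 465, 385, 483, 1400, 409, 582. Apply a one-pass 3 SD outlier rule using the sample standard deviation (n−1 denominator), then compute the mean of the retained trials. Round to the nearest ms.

487 ms

n = 15, ΣRT = 8219, M = 547.933
Σ(x−M)² = 819800.93; s = √(819800.93/14) = 241.986
Cutoffs: 547.933 ± 3·241.986 → [-178.0, 1273.9]
Outside: 1400 → excluded.
Retained (n=14): Σ = 6819, mean = 6819/14 = 487.071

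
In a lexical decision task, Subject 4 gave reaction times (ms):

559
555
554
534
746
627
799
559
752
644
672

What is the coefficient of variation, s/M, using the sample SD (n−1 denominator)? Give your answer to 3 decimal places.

0.148

n = 11, Σ = 7001, M = 636.4545
Σ(x−M)² = 89110.727; s = √(89110.727/10) = 94.3985
CV = 94.3985 / 636.4545 = 0.14832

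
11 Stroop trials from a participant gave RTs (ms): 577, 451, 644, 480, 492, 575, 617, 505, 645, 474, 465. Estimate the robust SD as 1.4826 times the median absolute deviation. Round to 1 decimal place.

Sorted: 451, 465, 474, 480, 492, 505, 575, 577, 617, 644, 645 → median = 505
|x − 505| sorted: 0, 13, 25, 31, 40, 54, 70, 72, 112, 139, 140 → MAD = 54
Robust SD ≈ 1.4826 × 54 = 80.060

80.1 ms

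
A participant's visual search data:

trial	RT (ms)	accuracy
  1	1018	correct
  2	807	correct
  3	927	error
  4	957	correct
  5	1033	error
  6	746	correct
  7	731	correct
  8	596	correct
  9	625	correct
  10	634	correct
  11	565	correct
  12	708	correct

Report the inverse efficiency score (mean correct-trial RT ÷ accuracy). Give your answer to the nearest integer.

886 ms

Correct trials (n=10): 1018, 807, 957, 746, 731, 596, 625, 634, 565, 708
Mean correct RT = 7387/10 = 738.7000 ms
Proportion correct = 10/12
IES = 738.7000 / (10/12) = 886.440 ms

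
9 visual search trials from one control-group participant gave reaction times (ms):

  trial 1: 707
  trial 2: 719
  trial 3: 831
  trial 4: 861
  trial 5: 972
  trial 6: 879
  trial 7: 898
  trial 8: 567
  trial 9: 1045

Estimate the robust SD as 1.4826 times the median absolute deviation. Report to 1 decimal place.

164.6 ms

Sorted: 567, 707, 719, 831, 861, 879, 898, 972, 1045 → median = 861
|x − 861| sorted: 0, 18, 30, 37, 111, 142, 154, 184, 294 → MAD = 111
Robust SD ≈ 1.4826 × 111 = 164.569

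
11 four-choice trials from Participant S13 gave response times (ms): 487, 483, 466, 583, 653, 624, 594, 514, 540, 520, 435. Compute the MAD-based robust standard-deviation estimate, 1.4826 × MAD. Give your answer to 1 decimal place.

80.1 ms

Sorted: 435, 466, 483, 487, 514, 520, 540, 583, 594, 624, 653 → median = 520
|x − 520| sorted: 0, 6, 20, 33, 37, 54, 63, 74, 85, 104, 133 → MAD = 54
Robust SD ≈ 1.4826 × 54 = 80.060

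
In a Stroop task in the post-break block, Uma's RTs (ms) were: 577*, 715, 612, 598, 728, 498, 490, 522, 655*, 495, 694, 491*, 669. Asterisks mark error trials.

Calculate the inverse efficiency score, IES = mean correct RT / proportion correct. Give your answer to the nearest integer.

Correct trials (n=10): 715, 612, 598, 728, 498, 490, 522, 495, 694, 669
Mean correct RT = 6021/10 = 602.1000 ms
Proportion correct = 10/13
IES = 602.1000 / (10/13) = 782.730 ms

783 ms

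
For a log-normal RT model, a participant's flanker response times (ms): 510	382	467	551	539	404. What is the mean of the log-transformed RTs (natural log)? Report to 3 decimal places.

ln(RT): 6.2344, 5.9454, 6.1463, 6.3117, 6.2897, 6.0014
Σ ln(RT) = 36.9290
Mean = 36.9290/6 = 6.15484

6.155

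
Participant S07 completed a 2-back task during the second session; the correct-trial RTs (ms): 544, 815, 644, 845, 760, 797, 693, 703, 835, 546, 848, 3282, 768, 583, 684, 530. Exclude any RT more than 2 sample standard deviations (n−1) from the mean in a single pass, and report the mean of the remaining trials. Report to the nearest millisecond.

n = 16, ΣRT = 13877, M = 867.312
Σ(x−M)² = 6404931.44; s = √(6404931.44/15) = 653.449
Cutoffs: 867.312 ± 2·653.449 → [-439.6, 2174.2]
Outside: 3282 → excluded.
Retained (n=15): Σ = 10595, mean = 10595/15 = 706.333

706 ms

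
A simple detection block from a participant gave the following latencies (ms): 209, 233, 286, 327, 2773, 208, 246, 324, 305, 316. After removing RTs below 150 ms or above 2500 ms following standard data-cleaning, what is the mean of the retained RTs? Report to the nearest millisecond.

273 ms

Excluded: 2773
Retained (n=9): Σ = 2454
Mean = 2454/9 = 272.6667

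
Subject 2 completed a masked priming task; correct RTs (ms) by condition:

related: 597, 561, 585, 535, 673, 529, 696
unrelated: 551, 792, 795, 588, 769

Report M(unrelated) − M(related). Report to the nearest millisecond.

102 ms

M(related) = 4176/7 = 596.571
M(unrelated) = 3495/5 = 699.000
Difference = 699.000 − 596.571 = 102.429 ms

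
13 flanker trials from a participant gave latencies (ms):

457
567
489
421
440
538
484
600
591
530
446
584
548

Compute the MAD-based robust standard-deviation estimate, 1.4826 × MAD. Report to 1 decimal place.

80.1 ms

Sorted: 421, 440, 446, 457, 484, 489, 530, 538, 548, 567, 584, 591, 600 → median = 530
|x − 530| sorted: 0, 8, 18, 37, 41, 46, 54, 61, 70, 73, 84, 90, 109 → MAD = 54
Robust SD ≈ 1.4826 × 54 = 80.060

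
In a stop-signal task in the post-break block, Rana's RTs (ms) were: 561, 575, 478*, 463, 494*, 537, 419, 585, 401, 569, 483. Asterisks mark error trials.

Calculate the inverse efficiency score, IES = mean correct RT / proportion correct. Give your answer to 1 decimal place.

623.7 ms

Correct trials (n=9): 561, 575, 463, 537, 419, 585, 401, 569, 483
Mean correct RT = 4593/9 = 510.3333 ms
Proportion correct = 9/11
IES = 510.3333 / (9/11) = 623.741 ms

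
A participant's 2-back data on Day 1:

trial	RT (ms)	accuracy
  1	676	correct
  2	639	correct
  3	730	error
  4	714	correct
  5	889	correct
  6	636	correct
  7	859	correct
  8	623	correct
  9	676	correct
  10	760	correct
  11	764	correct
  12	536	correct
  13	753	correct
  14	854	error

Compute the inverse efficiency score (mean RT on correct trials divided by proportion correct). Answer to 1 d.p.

828.8 ms

Correct trials (n=12): 676, 639, 714, 889, 636, 859, 623, 676, 760, 764, 536, 753
Mean correct RT = 8525/12 = 710.4167 ms
Proportion correct = 12/14
IES = 710.4167 / (12/14) = 828.819 ms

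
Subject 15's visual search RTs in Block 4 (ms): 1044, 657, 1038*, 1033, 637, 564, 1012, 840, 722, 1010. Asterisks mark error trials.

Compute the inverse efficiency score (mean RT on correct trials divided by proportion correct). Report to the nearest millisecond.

928 ms

Correct trials (n=9): 1044, 657, 1033, 637, 564, 1012, 840, 722, 1010
Mean correct RT = 7519/9 = 835.4444 ms
Proportion correct = 9/10
IES = 835.4444 / (9/10) = 928.272 ms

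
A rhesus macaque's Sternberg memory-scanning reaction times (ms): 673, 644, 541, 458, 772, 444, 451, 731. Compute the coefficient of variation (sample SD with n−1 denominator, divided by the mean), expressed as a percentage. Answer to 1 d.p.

22.5%

n = 8, Σ = 4714, M = 589.2500
Σ(x−M)² = 123267.500; s = √(123267.500/7) = 132.7013
CV = 132.7013 / 589.2500 = 0.22520 = 22.520%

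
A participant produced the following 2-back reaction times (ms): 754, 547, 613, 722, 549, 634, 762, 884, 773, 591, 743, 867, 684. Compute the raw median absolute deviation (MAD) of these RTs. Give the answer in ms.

Sorted: 547, 549, 591, 613, 634, 684, 722, 743, 754, 762, 773, 867, 884 → median = 722
|x − 722|: 32, 175, 109, 0, 173, 88, 40, 162, 51, 131, 21, 145, 38
Sorted deviations: 0, 21, 32, 38, 40, 51, 88, 109, 131, 145, 162, 173, 175 → MAD = 88

88 ms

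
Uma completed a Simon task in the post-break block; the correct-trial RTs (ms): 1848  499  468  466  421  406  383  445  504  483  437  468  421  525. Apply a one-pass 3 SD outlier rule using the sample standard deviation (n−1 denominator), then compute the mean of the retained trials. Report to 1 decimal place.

n = 14, ΣRT = 7774, M = 555.286
Σ(x−M)² = 1820448.86; s = √(1820448.86/13) = 374.212
Cutoffs: 555.286 ± 3·374.212 → [-567.3, 1677.9]
Outside: 1848 → excluded.
Retained (n=13): Σ = 5926, mean = 5926/13 = 455.846

455.8 ms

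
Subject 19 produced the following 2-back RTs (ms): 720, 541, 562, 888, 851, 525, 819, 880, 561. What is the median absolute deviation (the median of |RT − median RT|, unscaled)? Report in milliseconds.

159 ms

Sorted: 525, 541, 561, 562, 720, 819, 851, 880, 888 → median = 720
|x − 720|: 0, 179, 158, 168, 131, 195, 99, 160, 159
Sorted deviations: 0, 99, 131, 158, 159, 160, 168, 179, 195 → MAD = 159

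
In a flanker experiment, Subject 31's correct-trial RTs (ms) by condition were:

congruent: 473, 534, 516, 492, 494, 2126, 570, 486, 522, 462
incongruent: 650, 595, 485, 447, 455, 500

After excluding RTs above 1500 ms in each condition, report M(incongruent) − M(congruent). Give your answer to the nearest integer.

17 ms

congruent: exclude 2126
M(congruent) = 4549/9 = 505.444
M(incongruent) = 3132/6 = 522.000
Difference = 522.000 − 505.444 = 16.556 ms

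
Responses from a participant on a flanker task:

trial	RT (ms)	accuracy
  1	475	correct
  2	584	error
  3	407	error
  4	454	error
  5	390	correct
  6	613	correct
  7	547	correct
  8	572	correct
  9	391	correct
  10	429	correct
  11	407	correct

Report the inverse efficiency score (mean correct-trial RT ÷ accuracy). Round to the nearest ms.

657 ms

Correct trials (n=8): 475, 390, 613, 547, 572, 391, 429, 407
Mean correct RT = 3824/8 = 478.0000 ms
Proportion correct = 8/11
IES = 478.0000 / (8/11) = 657.250 ms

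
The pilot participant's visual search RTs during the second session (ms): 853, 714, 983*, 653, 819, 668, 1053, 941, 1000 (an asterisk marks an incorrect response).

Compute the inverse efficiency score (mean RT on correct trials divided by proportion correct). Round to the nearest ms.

942 ms

Correct trials (n=8): 853, 714, 653, 819, 668, 1053, 941, 1000
Mean correct RT = 6701/8 = 837.6250 ms
Proportion correct = 8/9
IES = 837.6250 / (8/9) = 942.328 ms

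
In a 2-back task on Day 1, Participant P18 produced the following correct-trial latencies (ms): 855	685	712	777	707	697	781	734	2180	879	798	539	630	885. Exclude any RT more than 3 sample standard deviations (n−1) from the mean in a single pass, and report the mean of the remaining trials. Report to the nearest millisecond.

n = 14, ΣRT = 11859, M = 847.071
Σ(x−M)² = 2032368.93; s = √(2032368.93/13) = 395.394
Cutoffs: 847.071 ± 3·395.394 → [-339.1, 2033.3]
Outside: 2180 → excluded.
Retained (n=13): Σ = 9679, mean = 9679/13 = 744.538

745 ms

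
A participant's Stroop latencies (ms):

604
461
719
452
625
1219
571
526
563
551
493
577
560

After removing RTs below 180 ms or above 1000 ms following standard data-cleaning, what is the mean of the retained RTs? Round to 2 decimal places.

Excluded: 1219
Retained (n=12): Σ = 6702
Mean = 6702/12 = 558.5000

558.50 ms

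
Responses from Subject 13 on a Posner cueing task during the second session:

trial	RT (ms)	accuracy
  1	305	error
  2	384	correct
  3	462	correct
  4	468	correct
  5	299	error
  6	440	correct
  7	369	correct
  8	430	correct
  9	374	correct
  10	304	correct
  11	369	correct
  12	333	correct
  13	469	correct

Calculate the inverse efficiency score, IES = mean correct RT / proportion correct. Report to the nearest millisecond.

Correct trials (n=11): 384, 462, 468, 440, 369, 430, 374, 304, 369, 333, 469
Mean correct RT = 4402/11 = 400.1818 ms
Proportion correct = 11/13
IES = 400.1818 / (11/13) = 472.942 ms

473 ms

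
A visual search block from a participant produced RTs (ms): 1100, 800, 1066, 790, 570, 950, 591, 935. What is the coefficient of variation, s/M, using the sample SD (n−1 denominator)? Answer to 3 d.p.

n = 8, Σ = 6802, M = 850.2500
Σ(x−M)² = 277961.500; s = √(277961.500/7) = 199.2706
CV = 199.2706 / 850.2500 = 0.23437

0.234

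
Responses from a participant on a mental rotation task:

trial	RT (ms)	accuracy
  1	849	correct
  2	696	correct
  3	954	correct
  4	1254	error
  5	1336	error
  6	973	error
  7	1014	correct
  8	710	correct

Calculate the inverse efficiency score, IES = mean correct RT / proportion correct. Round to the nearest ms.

Correct trials (n=5): 849, 696, 954, 1014, 710
Mean correct RT = 4223/5 = 844.6000 ms
Proportion correct = 5/8
IES = 844.6000 / (5/8) = 1351.360 ms

1351 ms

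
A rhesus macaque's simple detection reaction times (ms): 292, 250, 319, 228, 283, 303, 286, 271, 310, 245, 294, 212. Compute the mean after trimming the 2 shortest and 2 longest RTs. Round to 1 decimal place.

278.0 ms

Sorted: 212, 228, 245, 250, 271, 283, 286, 292, 294, 303, 310, 319
Drop lowest 2 (212, 228) and highest 2 (310, 319)
Remaining (n=8): Σ = 2224, mean = 2224/8 = 278.000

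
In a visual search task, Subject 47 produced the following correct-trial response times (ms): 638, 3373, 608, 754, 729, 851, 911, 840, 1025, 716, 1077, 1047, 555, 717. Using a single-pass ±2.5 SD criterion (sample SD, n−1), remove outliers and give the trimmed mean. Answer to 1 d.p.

n = 14, ΣRT = 13841, M = 988.643
Σ(x−M)² = 6471243.21; s = √(6471243.21/13) = 705.541
Cutoffs: 988.643 ± 2.5·705.541 → [-775.2, 2752.5]
Outside: 3373 → excluded.
Retained (n=13): Σ = 10468, mean = 10468/13 = 805.231

805.2 ms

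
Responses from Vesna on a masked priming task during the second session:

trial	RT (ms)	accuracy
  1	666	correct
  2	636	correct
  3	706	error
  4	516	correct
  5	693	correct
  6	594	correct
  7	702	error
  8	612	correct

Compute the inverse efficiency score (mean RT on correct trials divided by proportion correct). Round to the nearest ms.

826 ms

Correct trials (n=6): 666, 636, 516, 693, 594, 612
Mean correct RT = 3717/6 = 619.5000 ms
Proportion correct = 6/8
IES = 619.5000 / (6/8) = 826.000 ms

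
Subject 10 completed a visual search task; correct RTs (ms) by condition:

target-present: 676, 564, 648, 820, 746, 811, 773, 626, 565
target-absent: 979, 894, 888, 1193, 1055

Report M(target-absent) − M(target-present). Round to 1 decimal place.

309.7 ms

M(target-present) = 6229/9 = 692.111
M(target-absent) = 5009/5 = 1001.800
Difference = 1001.800 − 692.111 = 309.689 ms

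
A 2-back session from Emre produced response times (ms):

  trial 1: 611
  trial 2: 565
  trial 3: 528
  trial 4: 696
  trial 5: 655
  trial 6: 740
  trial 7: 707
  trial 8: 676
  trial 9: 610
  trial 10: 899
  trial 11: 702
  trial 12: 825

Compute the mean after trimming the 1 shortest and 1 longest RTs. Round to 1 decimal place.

678.7 ms

Sorted: 528, 565, 610, 611, 655, 676, 696, 702, 707, 740, 825, 899
Drop lowest 1 (528) and highest 1 (899)
Remaining (n=10): Σ = 6787, mean = 6787/10 = 678.700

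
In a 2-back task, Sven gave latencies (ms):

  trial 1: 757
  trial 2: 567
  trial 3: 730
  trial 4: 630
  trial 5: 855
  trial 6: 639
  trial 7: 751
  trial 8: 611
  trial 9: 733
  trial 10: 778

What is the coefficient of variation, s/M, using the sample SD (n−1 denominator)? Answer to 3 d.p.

0.127

n = 10, Σ = 7051, M = 705.1000
Σ(x−M)² = 71918.900; s = √(71918.900/9) = 89.3923
CV = 89.3923 / 705.1000 = 0.12678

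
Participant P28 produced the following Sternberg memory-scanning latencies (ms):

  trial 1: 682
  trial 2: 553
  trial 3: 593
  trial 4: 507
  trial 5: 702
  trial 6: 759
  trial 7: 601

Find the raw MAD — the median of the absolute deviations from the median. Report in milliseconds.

Sorted: 507, 553, 593, 601, 682, 702, 759 → median = 601
|x − 601|: 81, 48, 8, 94, 101, 158, 0
Sorted deviations: 0, 8, 48, 81, 94, 101, 158 → MAD = 81

81 ms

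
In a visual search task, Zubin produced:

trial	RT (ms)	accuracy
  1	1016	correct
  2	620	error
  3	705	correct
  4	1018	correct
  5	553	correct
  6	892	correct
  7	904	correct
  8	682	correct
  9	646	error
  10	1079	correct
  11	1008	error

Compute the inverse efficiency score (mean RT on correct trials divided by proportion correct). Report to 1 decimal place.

Correct trials (n=8): 1016, 705, 1018, 553, 892, 904, 682, 1079
Mean correct RT = 6849/8 = 856.1250 ms
Proportion correct = 8/11
IES = 856.1250 / (8/11) = 1177.172 ms

1177.2 ms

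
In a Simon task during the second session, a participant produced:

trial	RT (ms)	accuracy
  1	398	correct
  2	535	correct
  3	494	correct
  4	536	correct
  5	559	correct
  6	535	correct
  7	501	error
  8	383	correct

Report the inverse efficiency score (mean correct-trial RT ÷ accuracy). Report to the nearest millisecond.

562 ms

Correct trials (n=7): 398, 535, 494, 536, 559, 535, 383
Mean correct RT = 3440/7 = 491.4286 ms
Proportion correct = 7/8
IES = 491.4286 / (7/8) = 561.633 ms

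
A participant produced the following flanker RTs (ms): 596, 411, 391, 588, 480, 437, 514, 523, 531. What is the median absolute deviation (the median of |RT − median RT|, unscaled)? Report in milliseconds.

Sorted: 391, 411, 437, 480, 514, 523, 531, 588, 596 → median = 514
|x − 514|: 82, 103, 123, 74, 34, 77, 0, 9, 17
Sorted deviations: 0, 9, 17, 34, 74, 77, 82, 103, 123 → MAD = 74

74 ms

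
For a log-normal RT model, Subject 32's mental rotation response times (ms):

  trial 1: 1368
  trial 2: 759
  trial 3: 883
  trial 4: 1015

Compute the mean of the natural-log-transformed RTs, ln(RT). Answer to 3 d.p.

ln(RT): 7.2211, 6.6320, 6.7833, 6.9226
Σ ln(RT) = 27.5591
Mean = 27.5591/4 = 6.88977

6.890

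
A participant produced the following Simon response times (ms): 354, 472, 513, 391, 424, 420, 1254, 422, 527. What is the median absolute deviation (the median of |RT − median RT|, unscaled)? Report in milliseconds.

Sorted: 354, 391, 420, 422, 424, 472, 513, 527, 1254 → median = 424
|x − 424|: 70, 48, 89, 33, 0, 4, 830, 2, 103
Sorted deviations: 0, 2, 4, 33, 48, 70, 89, 103, 830 → MAD = 48

48 ms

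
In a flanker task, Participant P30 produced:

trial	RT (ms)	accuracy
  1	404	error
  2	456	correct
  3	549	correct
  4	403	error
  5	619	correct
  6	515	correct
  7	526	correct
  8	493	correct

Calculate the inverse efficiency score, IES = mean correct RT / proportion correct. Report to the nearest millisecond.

702 ms

Correct trials (n=6): 456, 549, 619, 515, 526, 493
Mean correct RT = 3158/6 = 526.3333 ms
Proportion correct = 6/8
IES = 526.3333 / (6/8) = 701.778 ms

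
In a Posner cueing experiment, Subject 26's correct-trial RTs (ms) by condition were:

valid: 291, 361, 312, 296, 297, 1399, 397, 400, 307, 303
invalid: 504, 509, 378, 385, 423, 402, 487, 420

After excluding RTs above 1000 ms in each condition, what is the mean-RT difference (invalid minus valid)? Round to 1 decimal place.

109.2 ms

valid: exclude 1399
M(valid) = 2964/9 = 329.333
M(invalid) = 3508/8 = 438.500
Difference = 438.500 − 329.333 = 109.167 ms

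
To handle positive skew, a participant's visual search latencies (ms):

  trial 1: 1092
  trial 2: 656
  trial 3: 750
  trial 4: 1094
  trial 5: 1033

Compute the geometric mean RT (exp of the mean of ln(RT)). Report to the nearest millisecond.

ln(RT): 6.9958, 6.4862, 6.6201, 6.9976, 6.9402
Mean ln(RT) = 34.0398/5 = 6.80796
Geometric mean = exp(6.80796) = 905.03 ms

905 ms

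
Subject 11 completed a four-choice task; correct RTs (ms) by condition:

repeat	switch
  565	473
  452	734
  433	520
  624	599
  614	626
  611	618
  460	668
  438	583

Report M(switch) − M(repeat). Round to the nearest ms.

M(repeat) = 4197/8 = 524.625
M(switch) = 4821/8 = 602.625
Difference = 602.625 − 524.625 = 78.000 ms

78 ms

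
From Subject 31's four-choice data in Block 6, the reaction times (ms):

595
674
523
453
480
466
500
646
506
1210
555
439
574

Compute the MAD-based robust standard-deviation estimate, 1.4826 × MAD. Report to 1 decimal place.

84.5 ms

Sorted: 439, 453, 466, 480, 500, 506, 523, 555, 574, 595, 646, 674, 1210 → median = 523
|x − 523| sorted: 0, 17, 23, 32, 43, 51, 57, 70, 72, 84, 123, 151, 687 → MAD = 57
Robust SD ≈ 1.4826 × 57 = 84.508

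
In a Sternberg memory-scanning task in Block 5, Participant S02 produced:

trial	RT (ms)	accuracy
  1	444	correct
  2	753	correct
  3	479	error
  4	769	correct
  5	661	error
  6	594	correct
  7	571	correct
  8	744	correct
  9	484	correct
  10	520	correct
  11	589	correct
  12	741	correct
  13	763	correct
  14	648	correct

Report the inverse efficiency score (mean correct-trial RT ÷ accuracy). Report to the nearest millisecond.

741 ms

Correct trials (n=12): 444, 753, 769, 594, 571, 744, 484, 520, 589, 741, 763, 648
Mean correct RT = 7620/12 = 635.0000 ms
Proportion correct = 12/14
IES = 635.0000 / (12/14) = 740.833 ms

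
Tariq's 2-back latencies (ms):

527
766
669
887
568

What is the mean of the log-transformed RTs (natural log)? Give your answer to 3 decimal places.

6.509

ln(RT): 6.2672, 6.6412, 6.5058, 6.7878, 6.3421
Σ ln(RT) = 32.5441
Mean = 32.5441/5 = 6.50883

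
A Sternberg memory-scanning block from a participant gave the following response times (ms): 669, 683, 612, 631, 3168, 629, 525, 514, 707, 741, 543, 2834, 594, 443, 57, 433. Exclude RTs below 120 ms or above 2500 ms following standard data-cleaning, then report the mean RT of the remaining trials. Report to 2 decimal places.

Excluded: 57, 2834, 3168
Retained (n=13): Σ = 7724
Mean = 7724/13 = 594.1538

594.15 ms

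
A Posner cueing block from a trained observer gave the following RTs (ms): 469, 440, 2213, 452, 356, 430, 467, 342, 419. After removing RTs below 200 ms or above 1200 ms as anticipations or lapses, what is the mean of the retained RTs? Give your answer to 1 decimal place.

421.9 ms

Excluded: 2213
Retained (n=8): Σ = 3375
Mean = 3375/8 = 421.8750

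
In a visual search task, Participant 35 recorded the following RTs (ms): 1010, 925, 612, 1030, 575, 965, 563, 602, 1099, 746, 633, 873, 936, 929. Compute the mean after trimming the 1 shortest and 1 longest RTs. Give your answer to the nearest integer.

Sorted: 563, 575, 602, 612, 633, 746, 873, 925, 929, 936, 965, 1010, 1030, 1099
Drop lowest 1 (563) and highest 1 (1099)
Remaining (n=12): Σ = 9836, mean = 9836/12 = 819.667

820 ms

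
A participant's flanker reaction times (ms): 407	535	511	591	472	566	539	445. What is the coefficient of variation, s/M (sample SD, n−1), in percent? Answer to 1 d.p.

n = 8, Σ = 4066, M = 508.2500
Σ(x−M)² = 27417.500; s = √(27417.500/7) = 62.5842
CV = 62.5842 / 508.2500 = 0.12314 = 12.314%

12.3%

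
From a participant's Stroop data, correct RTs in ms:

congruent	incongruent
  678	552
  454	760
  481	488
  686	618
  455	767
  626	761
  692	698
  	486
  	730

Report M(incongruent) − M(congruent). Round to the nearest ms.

69 ms

M(congruent) = 4072/7 = 581.714
M(incongruent) = 5860/9 = 651.111
Difference = 651.111 − 581.714 = 69.397 ms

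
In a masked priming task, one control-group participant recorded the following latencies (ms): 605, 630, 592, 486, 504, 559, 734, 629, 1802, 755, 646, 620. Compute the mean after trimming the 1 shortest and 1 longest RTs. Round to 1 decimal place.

Sorted: 486, 504, 559, 592, 605, 620, 629, 630, 646, 734, 755, 1802
Drop lowest 1 (486) and highest 1 (1802)
Remaining (n=10): Σ = 6274, mean = 6274/10 = 627.400

627.4 ms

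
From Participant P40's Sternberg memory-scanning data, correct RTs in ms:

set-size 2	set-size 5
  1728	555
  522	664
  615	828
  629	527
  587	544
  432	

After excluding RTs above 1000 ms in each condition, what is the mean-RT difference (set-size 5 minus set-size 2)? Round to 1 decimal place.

66.6 ms

set-size 2: exclude 1728
M(set-size 2) = 2785/5 = 557.000
M(set-size 5) = 3118/5 = 623.600
Difference = 623.600 − 557.000 = 66.600 ms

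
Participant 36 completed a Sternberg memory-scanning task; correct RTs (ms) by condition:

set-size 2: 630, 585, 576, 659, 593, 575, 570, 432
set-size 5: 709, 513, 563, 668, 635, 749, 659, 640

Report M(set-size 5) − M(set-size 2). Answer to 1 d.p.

64.5 ms

M(set-size 2) = 4620/8 = 577.500
M(set-size 5) = 5136/8 = 642.000
Difference = 642.000 − 577.500 = 64.500 ms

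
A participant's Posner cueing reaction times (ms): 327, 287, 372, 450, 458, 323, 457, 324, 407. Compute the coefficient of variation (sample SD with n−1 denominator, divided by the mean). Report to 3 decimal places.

0.176

n = 9, Σ = 3405, M = 378.3333
Σ(x−M)² = 35524.000; s = √(35524.000/8) = 66.6371
CV = 66.6371 / 378.3333 = 0.17613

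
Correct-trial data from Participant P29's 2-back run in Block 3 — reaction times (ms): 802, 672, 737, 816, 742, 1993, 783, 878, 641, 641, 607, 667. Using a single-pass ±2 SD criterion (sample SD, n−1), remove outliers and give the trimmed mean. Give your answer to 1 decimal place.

726.0 ms

n = 12, ΣRT = 9979, M = 831.583
Σ(x−M)² = 1547128.92; s = √(1547128.92/11) = 375.031
Cutoffs: 831.583 ± 2·375.031 → [81.5, 1581.6]
Outside: 1993 → excluded.
Retained (n=11): Σ = 7986, mean = 7986/11 = 726.000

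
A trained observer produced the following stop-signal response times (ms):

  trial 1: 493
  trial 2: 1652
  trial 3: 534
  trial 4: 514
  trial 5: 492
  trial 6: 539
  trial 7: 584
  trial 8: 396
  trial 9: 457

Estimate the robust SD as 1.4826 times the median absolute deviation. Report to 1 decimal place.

Sorted: 396, 457, 492, 493, 514, 534, 539, 584, 1652 → median = 514
|x − 514| sorted: 0, 20, 21, 22, 25, 57, 70, 118, 1138 → MAD = 25
Robust SD ≈ 1.4826 × 25 = 37.065

37.1 ms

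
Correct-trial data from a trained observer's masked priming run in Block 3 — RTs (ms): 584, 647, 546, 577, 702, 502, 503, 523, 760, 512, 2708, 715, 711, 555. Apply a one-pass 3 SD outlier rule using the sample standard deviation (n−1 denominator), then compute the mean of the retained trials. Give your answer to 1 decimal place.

602.8 ms

n = 14, ΣRT = 10545, M = 753.214
Σ(x−M)² = 4217190.36; s = √(4217190.36/13) = 569.561
Cutoffs: 753.214 ± 3·569.561 → [-955.5, 2461.9]
Outside: 2708 → excluded.
Retained (n=13): Σ = 7837, mean = 7837/13 = 602.846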